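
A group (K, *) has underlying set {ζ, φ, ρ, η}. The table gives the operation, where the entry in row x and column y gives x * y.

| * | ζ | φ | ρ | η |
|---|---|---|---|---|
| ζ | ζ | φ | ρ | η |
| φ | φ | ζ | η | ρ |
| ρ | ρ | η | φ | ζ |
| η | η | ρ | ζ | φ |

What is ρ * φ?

Read row ρ, column φ: ρ * φ = η.

η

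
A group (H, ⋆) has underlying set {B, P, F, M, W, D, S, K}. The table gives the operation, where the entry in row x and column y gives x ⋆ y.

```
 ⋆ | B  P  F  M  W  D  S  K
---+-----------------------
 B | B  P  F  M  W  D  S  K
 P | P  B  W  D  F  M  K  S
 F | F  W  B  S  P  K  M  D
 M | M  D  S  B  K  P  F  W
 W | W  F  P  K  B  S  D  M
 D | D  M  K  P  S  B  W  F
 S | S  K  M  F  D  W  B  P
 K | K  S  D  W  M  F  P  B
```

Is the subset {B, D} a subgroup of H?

Yes

{B, D} contains the identity B.
Checking products: every product of two elements of {B, D} (read from the table) lies in {B, D}, so the set is closed.
In a finite group, a nonempty closed subset is a subgroup. So {B, D} ≤ H.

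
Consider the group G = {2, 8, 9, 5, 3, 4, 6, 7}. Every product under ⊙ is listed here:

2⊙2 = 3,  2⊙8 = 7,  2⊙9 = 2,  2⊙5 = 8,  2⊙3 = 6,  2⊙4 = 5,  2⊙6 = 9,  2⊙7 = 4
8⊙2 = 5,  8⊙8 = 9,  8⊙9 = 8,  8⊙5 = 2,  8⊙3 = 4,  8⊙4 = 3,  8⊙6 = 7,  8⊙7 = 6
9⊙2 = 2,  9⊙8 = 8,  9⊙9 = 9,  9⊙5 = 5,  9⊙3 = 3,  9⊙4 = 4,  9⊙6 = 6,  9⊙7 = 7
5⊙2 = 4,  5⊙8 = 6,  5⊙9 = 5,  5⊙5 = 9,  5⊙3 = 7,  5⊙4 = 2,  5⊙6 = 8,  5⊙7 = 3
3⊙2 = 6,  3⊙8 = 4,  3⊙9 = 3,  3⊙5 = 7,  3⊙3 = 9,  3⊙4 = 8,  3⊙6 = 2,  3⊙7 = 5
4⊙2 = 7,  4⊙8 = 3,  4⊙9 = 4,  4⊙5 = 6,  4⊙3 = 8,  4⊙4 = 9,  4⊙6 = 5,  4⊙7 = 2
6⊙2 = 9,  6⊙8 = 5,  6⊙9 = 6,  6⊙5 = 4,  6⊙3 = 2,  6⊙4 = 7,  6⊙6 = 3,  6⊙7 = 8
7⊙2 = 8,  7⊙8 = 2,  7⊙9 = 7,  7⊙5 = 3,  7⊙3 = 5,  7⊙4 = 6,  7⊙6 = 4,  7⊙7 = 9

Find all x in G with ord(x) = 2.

Identity is 9. Compute the order of each non-identity element by repeated multiplication:
  2: 2 → 3 → 6 → 9  (order 4)
  8: 8 → 9  (order 2)
  5: 5 → 9  (order 2)
  3: 3 → 9  (order 2)
  4: 4 → 9  (order 2)
  6: 6 → 3 → 2 → 9  (order 4)
  7: 7 → 9  (order 2)
Elements of order 2: {3, 4, 5, 7, 8}.

{3, 4, 5, 7, 8}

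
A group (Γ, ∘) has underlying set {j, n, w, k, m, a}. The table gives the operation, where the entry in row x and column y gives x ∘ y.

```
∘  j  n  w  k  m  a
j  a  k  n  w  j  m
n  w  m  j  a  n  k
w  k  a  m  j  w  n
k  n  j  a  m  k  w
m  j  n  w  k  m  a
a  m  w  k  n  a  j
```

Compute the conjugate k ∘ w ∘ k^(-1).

The identity is m. In row k, the entry m sits in column k, so k^(-1) = k.
k ∘ w = a
a ∘ k = n

n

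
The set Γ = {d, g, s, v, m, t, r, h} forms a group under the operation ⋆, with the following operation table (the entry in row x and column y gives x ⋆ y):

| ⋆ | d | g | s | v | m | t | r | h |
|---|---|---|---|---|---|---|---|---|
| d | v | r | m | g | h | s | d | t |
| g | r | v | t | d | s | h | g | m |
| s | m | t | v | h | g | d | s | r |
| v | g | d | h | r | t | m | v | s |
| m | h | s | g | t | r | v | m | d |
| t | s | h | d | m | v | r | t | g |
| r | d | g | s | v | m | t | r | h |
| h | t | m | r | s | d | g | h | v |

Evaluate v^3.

v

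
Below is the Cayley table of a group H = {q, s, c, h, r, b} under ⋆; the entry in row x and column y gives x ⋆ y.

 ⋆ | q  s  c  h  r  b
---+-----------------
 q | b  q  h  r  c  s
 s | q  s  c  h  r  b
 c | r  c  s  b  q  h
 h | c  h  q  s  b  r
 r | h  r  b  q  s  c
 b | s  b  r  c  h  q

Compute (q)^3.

q^1 = q
q^2 = q ⋆ q = b
q^3 = b ⋆ q = s

s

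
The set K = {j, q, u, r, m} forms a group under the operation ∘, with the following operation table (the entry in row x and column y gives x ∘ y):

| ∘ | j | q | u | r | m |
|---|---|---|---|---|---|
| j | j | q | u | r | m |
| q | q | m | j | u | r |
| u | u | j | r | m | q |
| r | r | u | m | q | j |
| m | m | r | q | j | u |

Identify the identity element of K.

The identity e satisfies e ∘ x = x for all x, so its row in the table reproduces the column headers.
Row j reads: j, q, u, r, m — exactly the header order. So j is the identity.
(Structurally, K here is isomorphic to the cyclic group Z_5.)

j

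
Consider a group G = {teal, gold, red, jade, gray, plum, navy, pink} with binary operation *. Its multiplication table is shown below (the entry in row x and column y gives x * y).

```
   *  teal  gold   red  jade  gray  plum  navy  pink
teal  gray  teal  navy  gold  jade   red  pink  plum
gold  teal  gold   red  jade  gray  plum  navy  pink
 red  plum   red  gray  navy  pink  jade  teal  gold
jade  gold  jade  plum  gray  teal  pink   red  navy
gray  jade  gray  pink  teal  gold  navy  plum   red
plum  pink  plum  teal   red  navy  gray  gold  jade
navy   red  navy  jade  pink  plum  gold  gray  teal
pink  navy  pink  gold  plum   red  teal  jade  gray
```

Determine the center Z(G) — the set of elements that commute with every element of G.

{gold, gray}

An element z is central iff its row equals its column in the table.
For red: red * jade = navy ≠ plum = jade * red, so red ∉ Z.
Checking each element this way leaves Z(G) = {gold, gray}.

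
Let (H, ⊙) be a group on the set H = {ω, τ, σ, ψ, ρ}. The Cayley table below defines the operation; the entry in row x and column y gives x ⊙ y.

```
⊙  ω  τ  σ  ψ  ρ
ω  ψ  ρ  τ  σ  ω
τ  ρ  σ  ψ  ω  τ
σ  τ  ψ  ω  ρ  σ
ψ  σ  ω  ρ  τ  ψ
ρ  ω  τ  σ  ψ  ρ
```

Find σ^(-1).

ψ

First locate the identity: row ρ matches the header, so ρ is the identity.
Scan row σ for ρ: σ ⊙ ψ = ρ. Hence σ^(-1) = ψ.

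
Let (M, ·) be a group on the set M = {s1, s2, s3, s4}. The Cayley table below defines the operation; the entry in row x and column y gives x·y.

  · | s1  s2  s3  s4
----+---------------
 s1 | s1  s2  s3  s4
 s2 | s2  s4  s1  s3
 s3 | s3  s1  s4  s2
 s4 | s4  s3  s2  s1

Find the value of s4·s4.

s1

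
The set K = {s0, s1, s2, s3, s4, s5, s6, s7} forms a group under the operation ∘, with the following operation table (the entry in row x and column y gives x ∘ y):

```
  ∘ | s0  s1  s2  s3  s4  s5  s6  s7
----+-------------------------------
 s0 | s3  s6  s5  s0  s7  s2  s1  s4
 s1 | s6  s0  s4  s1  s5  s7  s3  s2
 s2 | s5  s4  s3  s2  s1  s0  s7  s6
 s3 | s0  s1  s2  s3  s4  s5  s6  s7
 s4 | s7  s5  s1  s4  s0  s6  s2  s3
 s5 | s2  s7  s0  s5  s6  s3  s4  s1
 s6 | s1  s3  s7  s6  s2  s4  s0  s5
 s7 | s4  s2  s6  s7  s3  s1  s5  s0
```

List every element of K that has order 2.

Identity is s3. Compute the order of each non-identity element by repeated multiplication:
  s0: s0 → s3  (order 2)
  s1: s1 → s0 → s6 → s3  (order 4)
  s2: s2 → s3  (order 2)
  s4: s4 → s0 → s7 → s3  (order 4)
  s5: s5 → s3  (order 2)
  s6: s6 → s0 → s1 → s3  (order 4)
  s7: s7 → s0 → s4 → s3  (order 4)
Elements of order 2: {s0, s2, s5}.

{s0, s2, s5}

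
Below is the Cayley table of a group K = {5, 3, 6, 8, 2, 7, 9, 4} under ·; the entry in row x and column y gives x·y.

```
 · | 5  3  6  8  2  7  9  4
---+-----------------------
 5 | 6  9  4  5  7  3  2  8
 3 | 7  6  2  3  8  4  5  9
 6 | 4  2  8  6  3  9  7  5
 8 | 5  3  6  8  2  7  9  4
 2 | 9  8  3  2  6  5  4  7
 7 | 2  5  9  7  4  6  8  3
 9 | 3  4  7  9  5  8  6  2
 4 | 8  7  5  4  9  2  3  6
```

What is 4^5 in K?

4^1 = 4
4^2 = 4·4 = 6
4^3 = 6·4 = 5
4^4 = 5·4 = 8
4^5 = 8·4 = 4

4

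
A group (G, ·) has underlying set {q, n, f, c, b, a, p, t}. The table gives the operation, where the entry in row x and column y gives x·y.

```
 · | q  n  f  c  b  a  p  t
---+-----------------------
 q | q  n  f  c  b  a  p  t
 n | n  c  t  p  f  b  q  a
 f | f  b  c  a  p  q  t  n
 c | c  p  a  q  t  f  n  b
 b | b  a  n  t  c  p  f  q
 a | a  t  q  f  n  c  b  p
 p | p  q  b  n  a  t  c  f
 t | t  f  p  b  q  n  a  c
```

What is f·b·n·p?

f·b = p
p·n = q
q·p = p
(Structurally, G here is isomorphic to the quaternion group Q_8.)

p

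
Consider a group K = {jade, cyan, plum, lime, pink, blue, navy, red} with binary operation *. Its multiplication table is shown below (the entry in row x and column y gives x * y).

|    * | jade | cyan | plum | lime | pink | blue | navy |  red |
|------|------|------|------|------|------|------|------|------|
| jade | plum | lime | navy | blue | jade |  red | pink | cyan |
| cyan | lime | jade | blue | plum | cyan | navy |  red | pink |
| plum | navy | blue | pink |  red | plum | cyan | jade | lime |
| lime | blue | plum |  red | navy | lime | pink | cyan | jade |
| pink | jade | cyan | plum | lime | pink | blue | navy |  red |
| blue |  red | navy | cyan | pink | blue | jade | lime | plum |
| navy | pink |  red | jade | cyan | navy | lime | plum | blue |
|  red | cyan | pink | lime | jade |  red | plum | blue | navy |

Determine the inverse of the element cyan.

red

First locate the identity: row pink matches the header, so pink is the identity.
Scan row cyan for pink: cyan * red = pink. Hence cyan^(-1) = red.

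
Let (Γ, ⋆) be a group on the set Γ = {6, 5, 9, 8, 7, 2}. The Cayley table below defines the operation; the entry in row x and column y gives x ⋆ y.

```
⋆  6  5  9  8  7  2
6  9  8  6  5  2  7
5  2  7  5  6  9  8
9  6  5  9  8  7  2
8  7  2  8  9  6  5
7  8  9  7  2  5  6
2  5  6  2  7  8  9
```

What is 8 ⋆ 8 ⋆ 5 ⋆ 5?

8 ⋆ 8 = 9
9 ⋆ 5 = 5
5 ⋆ 5 = 7
(Structurally, Γ here is isomorphic to the symmetric group S_3.)

7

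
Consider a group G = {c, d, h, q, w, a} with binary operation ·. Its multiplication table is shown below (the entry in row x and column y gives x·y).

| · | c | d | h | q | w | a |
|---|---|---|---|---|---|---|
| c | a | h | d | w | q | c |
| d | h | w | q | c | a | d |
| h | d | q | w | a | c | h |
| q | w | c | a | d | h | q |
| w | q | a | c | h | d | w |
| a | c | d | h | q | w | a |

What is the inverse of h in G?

q

First locate the identity: row a matches the header, so a is the identity.
Scan row h for a: h·q = a. Hence h^(-1) = q.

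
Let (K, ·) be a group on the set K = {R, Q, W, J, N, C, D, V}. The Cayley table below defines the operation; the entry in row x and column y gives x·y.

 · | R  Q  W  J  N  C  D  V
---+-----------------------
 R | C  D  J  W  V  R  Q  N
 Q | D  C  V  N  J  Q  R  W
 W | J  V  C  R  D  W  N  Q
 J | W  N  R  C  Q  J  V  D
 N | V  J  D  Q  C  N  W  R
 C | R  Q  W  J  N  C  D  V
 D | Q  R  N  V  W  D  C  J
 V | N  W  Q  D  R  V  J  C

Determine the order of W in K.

The identity element is C (its row matches the header).
W^1 = W
W^2 = W·W = C
The first power of W equal to the identity is W^2, so ord(W) = 2.

2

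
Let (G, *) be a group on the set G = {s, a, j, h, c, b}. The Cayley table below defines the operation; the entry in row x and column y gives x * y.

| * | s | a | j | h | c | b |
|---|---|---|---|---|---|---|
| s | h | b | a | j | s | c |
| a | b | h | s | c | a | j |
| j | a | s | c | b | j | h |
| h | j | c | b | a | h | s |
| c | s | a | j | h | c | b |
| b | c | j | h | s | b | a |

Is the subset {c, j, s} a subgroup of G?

No

j * s = a, which is not in {c, j, s}.
The subset is not closed under *, so it is not a subgroup.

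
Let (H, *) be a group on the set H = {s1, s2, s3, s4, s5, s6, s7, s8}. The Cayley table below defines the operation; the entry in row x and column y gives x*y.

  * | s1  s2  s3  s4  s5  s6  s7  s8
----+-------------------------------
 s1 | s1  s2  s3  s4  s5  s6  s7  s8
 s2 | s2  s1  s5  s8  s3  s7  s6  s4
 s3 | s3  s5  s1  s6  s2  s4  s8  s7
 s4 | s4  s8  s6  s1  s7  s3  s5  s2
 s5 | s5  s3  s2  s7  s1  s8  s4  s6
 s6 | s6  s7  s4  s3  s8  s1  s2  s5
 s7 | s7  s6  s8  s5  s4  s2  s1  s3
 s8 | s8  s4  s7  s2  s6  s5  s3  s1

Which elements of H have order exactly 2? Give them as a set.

Identity is s1. Compute the order of each non-identity element by repeated multiplication:
  s2: s2 → s1  (order 2)
  s3: s3 → s1  (order 2)
  s4: s4 → s1  (order 2)
  s5: s5 → s1  (order 2)
  s6: s6 → s1  (order 2)
  s7: s7 → s1  (order 2)
  s8: s8 → s1  (order 2)
Elements of order 2: {s2, s3, s4, s5, s6, s7, s8}.

{s2, s3, s4, s5, s6, s7, s8}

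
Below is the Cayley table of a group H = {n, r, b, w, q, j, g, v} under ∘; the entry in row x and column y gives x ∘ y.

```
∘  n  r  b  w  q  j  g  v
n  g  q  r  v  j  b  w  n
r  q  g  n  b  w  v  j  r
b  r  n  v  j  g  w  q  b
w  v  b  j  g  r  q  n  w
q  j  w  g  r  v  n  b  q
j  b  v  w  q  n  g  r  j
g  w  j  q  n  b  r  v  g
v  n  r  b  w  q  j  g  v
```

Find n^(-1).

First locate the identity: row v matches the header, so v is the identity.
Scan row n for v: n ∘ w = v. Hence n^(-1) = w.

w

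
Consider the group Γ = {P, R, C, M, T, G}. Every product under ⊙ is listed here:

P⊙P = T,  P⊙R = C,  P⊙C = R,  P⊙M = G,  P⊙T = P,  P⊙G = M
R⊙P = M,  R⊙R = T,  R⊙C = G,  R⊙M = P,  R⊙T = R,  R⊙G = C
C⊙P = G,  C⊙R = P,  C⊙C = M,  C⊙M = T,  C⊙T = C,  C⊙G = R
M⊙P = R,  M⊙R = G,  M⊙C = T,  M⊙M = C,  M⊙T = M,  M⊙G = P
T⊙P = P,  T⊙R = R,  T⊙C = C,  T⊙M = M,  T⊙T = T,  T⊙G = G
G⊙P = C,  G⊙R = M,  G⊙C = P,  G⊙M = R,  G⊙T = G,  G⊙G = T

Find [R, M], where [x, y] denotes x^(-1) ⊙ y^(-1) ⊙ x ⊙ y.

Identity is T; from the table R^(-1) = R and M^(-1) = C.
R ⊙ C = G
G ⊙ R = M
M ⊙ M = C

C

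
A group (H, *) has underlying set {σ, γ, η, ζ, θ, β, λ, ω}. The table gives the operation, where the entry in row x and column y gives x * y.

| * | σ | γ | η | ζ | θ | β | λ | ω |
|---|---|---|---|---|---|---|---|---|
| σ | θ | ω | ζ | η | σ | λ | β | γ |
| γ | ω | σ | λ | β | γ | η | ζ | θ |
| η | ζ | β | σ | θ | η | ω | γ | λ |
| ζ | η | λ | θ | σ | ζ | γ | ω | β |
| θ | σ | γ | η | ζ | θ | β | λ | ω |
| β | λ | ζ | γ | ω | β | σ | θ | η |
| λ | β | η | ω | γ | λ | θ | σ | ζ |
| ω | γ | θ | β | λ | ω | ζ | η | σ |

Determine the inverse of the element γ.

ω

First locate the identity: row θ matches the header, so θ is the identity.
Scan row γ for θ: γ * ω = θ. Hence γ^(-1) = ω.
(Structurally, H here is isomorphic to the quaternion group Q_8.)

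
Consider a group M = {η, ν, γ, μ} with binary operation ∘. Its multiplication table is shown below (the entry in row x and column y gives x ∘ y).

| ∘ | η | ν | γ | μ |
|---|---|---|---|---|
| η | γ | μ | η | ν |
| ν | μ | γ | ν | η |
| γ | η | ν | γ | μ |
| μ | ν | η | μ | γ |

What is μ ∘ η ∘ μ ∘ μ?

μ ∘ η = ν
ν ∘ μ = η
η ∘ μ = ν

ν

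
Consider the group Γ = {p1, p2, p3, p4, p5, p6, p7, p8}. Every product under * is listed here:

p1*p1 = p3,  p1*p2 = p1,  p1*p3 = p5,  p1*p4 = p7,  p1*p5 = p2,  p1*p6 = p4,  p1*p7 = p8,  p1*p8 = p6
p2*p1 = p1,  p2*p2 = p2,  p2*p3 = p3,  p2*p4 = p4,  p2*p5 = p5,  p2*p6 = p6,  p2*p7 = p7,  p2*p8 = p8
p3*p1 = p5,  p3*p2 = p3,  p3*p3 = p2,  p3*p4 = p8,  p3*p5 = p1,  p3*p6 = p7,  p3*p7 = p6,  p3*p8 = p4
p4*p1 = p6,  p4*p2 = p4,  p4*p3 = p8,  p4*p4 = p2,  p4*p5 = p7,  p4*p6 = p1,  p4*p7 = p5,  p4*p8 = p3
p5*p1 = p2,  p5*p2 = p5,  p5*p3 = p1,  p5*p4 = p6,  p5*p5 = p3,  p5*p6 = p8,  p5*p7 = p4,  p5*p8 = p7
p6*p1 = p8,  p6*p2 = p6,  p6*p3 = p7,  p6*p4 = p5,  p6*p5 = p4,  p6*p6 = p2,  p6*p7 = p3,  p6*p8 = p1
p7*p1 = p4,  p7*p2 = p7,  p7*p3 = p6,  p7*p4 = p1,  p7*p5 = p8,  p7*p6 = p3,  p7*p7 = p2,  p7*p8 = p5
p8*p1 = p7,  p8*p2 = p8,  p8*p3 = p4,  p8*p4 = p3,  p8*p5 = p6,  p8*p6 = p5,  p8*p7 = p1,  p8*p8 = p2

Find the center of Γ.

An element z is central iff its row equals its column in the table.
For p8: p8*p5 = p6 ≠ p7 = p5*p8, so p8 ∉ Z.
Checking each element this way leaves Z(Γ) = {p2, p3}.

{p2, p3}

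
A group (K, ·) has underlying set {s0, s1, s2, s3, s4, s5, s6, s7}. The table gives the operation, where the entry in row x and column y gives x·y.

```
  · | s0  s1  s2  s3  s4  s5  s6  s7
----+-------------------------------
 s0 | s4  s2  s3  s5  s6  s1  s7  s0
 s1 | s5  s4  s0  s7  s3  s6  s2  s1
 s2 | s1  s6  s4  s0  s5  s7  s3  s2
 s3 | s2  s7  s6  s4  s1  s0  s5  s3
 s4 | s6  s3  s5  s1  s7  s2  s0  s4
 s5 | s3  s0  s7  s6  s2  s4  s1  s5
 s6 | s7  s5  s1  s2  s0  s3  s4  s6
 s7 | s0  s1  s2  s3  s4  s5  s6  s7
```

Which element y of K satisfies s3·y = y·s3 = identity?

s1

First locate the identity: row s7 matches the header, so s7 is the identity.
Scan row s3 for s7: s3·s1 = s7. Hence s3^(-1) = s1.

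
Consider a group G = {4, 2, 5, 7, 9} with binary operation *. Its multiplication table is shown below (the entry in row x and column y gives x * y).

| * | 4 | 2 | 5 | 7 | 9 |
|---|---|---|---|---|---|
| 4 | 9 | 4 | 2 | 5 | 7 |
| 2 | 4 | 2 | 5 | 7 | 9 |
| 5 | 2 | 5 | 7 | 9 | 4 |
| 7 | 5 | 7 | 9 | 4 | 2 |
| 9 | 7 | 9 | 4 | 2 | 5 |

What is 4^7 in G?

9

4^1 = 4
4^2 = 4 * 4 = 9
4^3 = 9 * 4 = 7
4^4 = 7 * 4 = 5
4^5 = 5 * 4 = 2
4^6 = 2 * 4 = 4
4^7 = 4 * 4 = 9
(Structurally, G here is isomorphic to the cyclic group Z_5.)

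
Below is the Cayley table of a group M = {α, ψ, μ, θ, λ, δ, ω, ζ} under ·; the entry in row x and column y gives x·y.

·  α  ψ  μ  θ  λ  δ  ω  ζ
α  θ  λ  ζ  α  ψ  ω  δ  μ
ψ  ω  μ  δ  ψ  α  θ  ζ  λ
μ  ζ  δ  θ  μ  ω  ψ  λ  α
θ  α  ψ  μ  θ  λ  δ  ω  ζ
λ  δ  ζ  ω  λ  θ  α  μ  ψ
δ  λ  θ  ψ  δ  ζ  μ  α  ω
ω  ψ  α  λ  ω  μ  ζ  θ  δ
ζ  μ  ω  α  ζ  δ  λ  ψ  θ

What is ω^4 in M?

ω^1 = ω
ω^2 = ω·ω = θ
ω^3 = θ·ω = ω
ω^4 = ω·ω = θ
(Structurally, M here is isomorphic to the dihedral group D_4.)

θ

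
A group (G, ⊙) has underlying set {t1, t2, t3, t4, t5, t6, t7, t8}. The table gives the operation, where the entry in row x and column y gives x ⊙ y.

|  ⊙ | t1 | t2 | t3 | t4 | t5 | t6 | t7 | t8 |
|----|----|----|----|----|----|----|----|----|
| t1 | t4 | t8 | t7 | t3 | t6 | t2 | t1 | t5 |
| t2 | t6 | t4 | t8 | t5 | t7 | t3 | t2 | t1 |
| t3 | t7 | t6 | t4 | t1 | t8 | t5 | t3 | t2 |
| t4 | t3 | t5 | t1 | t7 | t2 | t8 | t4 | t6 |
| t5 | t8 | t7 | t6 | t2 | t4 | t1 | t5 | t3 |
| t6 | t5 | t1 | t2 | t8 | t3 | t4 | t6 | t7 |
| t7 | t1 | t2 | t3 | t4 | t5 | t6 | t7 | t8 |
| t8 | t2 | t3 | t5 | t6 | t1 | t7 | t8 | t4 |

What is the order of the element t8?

4

The identity element is t7 (its row matches the header).
t8^1 = t8
t8^2 = t8 ⊙ t8 = t4
t8^3 = t4 ⊙ t8 = t6
t8^4 = t6 ⊙ t8 = t7
The first power of t8 equal to the identity is t8^4, so ord(t8) = 4.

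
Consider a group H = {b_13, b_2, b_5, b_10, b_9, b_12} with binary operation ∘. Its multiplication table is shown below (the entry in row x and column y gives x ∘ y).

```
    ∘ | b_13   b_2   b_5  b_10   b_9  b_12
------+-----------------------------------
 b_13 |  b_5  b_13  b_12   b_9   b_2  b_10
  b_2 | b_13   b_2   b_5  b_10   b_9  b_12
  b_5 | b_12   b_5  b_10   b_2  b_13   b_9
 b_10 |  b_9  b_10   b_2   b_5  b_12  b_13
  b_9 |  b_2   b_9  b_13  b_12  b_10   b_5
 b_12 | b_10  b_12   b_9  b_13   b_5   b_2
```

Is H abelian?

Check whether the table is symmetric across its main diagonal.
Every entry (row x, col y) equals the entry (row y, col x), so H is abelian.

Yes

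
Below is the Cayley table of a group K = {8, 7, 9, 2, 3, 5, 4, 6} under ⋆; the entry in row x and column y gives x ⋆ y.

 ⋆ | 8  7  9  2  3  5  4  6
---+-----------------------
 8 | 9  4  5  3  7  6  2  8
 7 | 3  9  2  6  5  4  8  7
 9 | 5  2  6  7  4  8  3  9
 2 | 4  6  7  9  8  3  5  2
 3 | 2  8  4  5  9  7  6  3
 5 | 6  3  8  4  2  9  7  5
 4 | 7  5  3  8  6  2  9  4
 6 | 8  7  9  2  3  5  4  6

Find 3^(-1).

First locate the identity: row 6 matches the header, so 6 is the identity.
Scan row 3 for 6: 3 ⋆ 4 = 6. Hence 3^(-1) = 4.
(Structurally, K here is isomorphic to the quaternion group Q_8.)

4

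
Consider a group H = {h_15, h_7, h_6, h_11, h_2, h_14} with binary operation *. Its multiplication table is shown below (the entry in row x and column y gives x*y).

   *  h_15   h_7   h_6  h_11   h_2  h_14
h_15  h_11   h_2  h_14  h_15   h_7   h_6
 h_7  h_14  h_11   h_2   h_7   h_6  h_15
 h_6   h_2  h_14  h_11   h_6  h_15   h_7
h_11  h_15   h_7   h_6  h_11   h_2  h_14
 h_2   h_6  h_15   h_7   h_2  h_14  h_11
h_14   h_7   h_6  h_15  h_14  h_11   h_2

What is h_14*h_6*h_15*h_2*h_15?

h_14*h_6 = h_15
h_15*h_15 = h_11
h_11*h_2 = h_2
h_2*h_15 = h_6

h_6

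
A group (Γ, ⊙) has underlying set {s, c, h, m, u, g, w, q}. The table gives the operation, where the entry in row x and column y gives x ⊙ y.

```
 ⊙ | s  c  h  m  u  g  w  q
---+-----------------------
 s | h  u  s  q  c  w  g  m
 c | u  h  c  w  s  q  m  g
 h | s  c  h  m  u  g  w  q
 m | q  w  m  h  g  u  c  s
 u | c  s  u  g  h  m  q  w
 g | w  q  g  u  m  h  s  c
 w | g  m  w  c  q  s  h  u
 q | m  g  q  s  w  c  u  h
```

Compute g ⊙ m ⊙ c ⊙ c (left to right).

g ⊙ m = u
u ⊙ c = s
s ⊙ c = u

u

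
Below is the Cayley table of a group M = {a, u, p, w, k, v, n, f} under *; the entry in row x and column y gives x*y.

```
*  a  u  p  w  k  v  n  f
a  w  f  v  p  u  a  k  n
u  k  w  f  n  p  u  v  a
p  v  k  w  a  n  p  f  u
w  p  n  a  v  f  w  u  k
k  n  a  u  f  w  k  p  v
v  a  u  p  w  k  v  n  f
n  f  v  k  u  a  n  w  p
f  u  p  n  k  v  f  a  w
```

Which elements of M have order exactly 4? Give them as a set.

Identity is v. Compute the order of each non-identity element by repeated multiplication:
  a: a → w → p → v  (order 4)
  u: u → w → n → v  (order 4)
  p: p → w → a → v  (order 4)
  w: w → v  (order 2)
  k: k → w → f → v  (order 4)
  n: n → w → u → v  (order 4)
  f: f → w → k → v  (order 4)
Elements of order 4: {a, f, k, n, p, u}.

{a, f, k, n, p, u}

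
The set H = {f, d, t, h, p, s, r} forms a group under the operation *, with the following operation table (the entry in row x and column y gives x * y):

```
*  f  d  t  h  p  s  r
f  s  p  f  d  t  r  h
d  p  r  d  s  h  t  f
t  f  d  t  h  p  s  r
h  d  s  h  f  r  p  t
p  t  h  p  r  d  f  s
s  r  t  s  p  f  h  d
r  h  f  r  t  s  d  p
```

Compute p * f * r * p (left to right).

p * f = t
t * r = r
r * p = s

s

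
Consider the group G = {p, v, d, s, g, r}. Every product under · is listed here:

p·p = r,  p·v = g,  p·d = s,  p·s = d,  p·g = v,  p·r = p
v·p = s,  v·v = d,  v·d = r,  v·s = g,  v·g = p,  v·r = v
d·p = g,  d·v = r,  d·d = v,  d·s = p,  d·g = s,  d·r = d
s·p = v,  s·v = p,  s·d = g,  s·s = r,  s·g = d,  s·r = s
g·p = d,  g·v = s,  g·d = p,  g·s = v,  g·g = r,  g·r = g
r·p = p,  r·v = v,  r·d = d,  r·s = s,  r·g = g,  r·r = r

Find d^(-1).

v

First locate the identity: row r matches the header, so r is the identity.
Scan row d for r: d·v = r. Hence d^(-1) = v.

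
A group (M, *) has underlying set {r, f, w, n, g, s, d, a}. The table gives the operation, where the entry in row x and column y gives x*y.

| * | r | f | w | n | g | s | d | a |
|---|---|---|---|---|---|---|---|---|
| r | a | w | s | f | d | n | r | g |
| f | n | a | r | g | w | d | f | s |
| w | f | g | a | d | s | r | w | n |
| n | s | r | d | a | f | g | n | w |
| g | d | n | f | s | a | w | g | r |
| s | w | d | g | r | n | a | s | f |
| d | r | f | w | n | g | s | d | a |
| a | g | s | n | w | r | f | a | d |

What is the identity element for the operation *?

The identity e satisfies e*x = x for all x, so its row in the table reproduces the column headers.
Row d reads: r, f, w, n, g, s, d, a — exactly the header order. So d is the identity.
(Structurally, M here is isomorphic to the quaternion group Q_8.)

d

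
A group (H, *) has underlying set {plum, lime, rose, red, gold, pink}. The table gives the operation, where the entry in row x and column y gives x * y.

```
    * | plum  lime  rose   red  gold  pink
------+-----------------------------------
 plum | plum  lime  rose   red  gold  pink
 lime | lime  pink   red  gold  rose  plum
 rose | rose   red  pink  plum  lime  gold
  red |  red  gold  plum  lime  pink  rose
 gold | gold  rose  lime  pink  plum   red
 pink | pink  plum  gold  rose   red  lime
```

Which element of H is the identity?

The identity e satisfies e * x = x for all x, so its row in the table reproduces the column headers.
Row plum reads: plum, lime, rose, red, gold, pink — exactly the header order. So plum is the identity.

plum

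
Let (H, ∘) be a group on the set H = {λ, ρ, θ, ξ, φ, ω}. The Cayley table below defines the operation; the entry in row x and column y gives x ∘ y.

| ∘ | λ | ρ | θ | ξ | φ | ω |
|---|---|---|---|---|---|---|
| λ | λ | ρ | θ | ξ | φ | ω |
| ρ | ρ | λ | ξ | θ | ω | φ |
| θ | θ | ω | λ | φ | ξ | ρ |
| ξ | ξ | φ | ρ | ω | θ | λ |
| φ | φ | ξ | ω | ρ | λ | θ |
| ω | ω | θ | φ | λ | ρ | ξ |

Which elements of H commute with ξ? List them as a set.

{λ, ξ, ω}

Compare row ξ with column ξ entry by entry.
ω ∘ ξ = λ = ξ ∘ ω, so ω commutes with ξ.
ρ ∘ ξ = θ but ξ ∘ ρ = φ, so ρ does not.
Collecting the elements that commute with ξ: C(ξ) = {λ, ξ, ω}.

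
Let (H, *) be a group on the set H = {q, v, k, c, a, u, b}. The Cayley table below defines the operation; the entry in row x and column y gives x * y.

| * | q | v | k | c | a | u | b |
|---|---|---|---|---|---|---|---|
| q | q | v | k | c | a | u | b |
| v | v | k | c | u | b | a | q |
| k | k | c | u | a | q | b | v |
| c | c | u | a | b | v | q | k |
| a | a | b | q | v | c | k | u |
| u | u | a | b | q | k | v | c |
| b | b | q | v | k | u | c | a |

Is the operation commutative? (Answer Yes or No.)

Check whether the table is symmetric across its main diagonal.
Every entry (row x, col y) equals the entry (row y, col x), so H is abelian.

Yes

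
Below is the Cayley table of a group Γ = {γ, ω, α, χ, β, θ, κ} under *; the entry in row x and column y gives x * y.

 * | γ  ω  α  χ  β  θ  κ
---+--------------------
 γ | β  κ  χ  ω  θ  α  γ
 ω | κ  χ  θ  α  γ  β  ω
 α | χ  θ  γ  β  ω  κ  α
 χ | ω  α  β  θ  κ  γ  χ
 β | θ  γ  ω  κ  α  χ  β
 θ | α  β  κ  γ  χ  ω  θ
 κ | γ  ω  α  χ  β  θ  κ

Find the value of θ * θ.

ω

Read row θ, column θ: θ * θ = ω.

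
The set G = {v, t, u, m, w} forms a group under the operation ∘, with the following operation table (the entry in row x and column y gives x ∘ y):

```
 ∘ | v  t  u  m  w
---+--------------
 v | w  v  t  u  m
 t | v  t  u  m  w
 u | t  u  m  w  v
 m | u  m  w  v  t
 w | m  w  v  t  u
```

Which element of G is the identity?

t

The identity e satisfies e ∘ x = x for all x, so its row in the table reproduces the column headers.
Row t reads: v, t, u, m, w — exactly the header order. So t is the identity.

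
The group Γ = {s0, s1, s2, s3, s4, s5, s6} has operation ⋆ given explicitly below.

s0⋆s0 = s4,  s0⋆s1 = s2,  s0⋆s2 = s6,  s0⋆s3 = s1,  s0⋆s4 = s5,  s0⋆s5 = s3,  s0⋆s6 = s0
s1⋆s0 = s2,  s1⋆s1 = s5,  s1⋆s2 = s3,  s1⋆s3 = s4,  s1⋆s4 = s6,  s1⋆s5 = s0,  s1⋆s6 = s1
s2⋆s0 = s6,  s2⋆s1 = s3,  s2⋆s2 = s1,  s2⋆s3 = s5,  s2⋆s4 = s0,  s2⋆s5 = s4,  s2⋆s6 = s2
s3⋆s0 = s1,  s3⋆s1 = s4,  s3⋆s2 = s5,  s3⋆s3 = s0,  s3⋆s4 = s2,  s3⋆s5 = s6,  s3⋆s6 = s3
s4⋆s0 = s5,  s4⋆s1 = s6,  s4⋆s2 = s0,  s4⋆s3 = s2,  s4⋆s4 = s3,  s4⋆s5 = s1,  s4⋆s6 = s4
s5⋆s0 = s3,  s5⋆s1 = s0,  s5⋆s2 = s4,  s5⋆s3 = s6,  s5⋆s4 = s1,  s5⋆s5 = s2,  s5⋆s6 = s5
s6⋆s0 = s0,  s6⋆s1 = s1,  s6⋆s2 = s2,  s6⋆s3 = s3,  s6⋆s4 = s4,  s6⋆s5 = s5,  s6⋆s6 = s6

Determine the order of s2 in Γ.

The identity element is s6 (its row matches the header).
s2^1 = s2
s2^2 = s2 ⋆ s2 = s1
s2^3 = s1 ⋆ s2 = s3
s2^4 = s3 ⋆ s2 = s5
s2^5 = s5 ⋆ s2 = s4
s2^6 = s4 ⋆ s2 = s0
s2^7 = s0 ⋆ s2 = s6
The first power of s2 equal to the identity is s2^7, so ord(s2) = 7.
(Structurally, Γ here is isomorphic to the cyclic group Z_7.)

7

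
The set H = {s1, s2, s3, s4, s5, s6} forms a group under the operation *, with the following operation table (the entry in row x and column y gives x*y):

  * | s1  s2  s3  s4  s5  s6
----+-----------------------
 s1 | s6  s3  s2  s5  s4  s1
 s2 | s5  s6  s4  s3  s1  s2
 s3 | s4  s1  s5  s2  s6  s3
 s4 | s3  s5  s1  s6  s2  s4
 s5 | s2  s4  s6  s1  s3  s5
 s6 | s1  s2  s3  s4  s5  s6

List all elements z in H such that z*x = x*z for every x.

{s6}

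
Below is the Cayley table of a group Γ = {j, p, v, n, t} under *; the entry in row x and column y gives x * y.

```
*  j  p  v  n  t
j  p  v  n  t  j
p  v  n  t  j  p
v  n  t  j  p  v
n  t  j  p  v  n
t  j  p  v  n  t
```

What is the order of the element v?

The identity element is t (its row matches the header).
v^1 = v
v^2 = v * v = j
v^3 = j * v = n
v^4 = n * v = p
v^5 = p * v = t
The first power of v equal to the identity is v^5, so ord(v) = 5.

5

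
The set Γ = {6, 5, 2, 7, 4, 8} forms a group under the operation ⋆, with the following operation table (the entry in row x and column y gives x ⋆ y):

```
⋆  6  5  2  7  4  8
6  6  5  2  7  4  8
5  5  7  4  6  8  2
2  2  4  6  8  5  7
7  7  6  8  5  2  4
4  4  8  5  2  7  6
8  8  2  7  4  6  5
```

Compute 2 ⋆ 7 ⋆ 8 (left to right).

2 ⋆ 7 = 8
8 ⋆ 8 = 5

5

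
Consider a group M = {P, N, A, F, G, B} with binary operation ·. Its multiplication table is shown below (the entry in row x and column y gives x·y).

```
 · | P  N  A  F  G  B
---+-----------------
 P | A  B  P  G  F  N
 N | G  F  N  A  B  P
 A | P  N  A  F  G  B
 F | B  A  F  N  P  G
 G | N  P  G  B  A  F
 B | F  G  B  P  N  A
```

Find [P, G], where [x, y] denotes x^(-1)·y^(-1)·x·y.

N

Identity is A; from the table P^(-1) = P and G^(-1) = G.
P·G = F
F·P = B
B·G = N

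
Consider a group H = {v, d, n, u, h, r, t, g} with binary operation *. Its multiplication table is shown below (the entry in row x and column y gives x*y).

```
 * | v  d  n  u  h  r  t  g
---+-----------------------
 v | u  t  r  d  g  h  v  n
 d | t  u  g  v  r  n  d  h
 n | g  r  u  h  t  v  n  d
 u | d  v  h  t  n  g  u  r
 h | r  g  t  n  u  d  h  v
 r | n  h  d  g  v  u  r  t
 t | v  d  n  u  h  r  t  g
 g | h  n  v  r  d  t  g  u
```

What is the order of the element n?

4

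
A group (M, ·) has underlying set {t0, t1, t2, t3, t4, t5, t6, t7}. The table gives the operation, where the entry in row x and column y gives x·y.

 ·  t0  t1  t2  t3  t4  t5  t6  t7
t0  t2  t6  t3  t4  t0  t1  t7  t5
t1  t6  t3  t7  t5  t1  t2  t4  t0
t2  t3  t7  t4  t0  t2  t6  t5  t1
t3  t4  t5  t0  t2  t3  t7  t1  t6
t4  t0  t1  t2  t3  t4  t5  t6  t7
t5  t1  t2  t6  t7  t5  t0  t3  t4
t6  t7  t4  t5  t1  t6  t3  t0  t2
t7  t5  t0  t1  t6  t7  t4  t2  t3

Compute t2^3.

t2

t2^1 = t2
t2^2 = t2·t2 = t4
t2^3 = t4·t2 = t2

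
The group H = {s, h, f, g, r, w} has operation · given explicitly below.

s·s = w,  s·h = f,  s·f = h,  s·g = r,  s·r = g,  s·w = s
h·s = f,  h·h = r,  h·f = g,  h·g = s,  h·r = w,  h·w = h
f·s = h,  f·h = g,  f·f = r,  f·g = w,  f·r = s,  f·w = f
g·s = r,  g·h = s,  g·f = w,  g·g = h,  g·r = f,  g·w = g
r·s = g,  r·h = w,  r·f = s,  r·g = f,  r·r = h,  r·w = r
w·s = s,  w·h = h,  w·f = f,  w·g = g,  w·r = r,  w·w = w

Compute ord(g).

The identity element is w (its row matches the header).
g^1 = g
g^2 = g·g = h
g^3 = h·g = s
g^4 = s·g = r
g^5 = r·g = f
g^6 = f·g = w
The first power of g equal to the identity is g^6, so ord(g) = 6.

6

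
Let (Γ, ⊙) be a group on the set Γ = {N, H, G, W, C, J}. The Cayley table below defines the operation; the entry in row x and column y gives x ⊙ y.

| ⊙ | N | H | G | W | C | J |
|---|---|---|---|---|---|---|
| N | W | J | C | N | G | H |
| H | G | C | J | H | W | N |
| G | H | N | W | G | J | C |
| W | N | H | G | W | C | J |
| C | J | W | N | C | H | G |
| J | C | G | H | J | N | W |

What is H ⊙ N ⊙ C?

H ⊙ N = G
G ⊙ C = J

J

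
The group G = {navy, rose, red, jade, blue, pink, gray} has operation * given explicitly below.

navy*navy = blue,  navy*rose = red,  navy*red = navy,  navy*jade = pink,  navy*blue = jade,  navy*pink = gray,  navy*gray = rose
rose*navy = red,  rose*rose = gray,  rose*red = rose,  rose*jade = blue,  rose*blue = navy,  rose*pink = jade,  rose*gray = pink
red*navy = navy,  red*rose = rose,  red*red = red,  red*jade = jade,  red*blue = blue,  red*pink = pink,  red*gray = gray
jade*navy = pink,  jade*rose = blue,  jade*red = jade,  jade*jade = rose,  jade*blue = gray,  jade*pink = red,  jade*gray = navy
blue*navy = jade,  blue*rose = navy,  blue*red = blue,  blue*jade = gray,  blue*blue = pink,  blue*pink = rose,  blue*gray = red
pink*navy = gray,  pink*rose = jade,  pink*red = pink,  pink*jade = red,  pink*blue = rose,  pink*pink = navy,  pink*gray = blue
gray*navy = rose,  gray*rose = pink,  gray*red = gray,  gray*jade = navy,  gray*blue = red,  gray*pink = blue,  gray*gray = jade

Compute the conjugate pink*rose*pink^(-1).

rose

The identity is red. In row pink, the entry red sits in column jade, so pink^(-1) = jade.
pink*rose = jade
jade*jade = rose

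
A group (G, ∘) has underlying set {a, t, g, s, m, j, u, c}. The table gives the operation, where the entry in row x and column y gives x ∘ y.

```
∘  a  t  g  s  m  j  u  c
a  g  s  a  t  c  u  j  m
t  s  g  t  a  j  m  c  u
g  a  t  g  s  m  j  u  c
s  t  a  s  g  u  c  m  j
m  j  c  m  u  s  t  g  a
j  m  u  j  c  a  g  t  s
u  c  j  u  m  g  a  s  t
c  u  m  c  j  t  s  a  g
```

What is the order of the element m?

The identity element is g (its row matches the header).
m^1 = m
m^2 = m ∘ m = s
m^3 = s ∘ m = u
m^4 = u ∘ m = g
The first power of m equal to the identity is m^4, so ord(m) = 4.

4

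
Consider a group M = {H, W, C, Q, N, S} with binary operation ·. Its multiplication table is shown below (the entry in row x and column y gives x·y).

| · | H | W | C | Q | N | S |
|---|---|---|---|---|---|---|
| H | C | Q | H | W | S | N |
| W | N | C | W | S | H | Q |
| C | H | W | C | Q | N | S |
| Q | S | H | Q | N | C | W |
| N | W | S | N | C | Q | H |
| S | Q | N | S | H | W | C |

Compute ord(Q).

The identity element is C (its row matches the header).
Q^1 = Q
Q^2 = Q·Q = N
Q^3 = N·Q = C
The first power of Q equal to the identity is Q^3, so ord(Q) = 3.
(Structurally, M here is isomorphic to the symmetric group S_3.)

3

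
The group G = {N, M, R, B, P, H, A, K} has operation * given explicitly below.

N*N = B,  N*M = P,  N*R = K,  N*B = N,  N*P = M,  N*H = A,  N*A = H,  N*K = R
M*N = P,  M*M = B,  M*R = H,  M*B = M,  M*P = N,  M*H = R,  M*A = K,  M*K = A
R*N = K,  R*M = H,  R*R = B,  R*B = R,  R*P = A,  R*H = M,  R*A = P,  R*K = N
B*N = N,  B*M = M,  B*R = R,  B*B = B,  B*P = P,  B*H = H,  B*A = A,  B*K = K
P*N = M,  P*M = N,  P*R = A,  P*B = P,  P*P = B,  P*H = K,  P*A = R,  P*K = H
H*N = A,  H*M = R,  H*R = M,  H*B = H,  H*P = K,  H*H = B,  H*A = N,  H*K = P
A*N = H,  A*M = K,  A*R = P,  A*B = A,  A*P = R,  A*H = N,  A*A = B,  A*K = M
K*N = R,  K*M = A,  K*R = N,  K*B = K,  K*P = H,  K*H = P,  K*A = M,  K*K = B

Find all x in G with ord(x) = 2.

Identity is B. Compute the order of each non-identity element by repeated multiplication:
  N: N → B  (order 2)
  M: M → B  (order 2)
  R: R → B  (order 2)
  P: P → B  (order 2)
  H: H → B  (order 2)
  A: A → B  (order 2)
  K: K → B  (order 2)
Elements of order 2: {A, H, K, M, N, P, R}.
(Structurally, G here is isomorphic to the elementary abelian group (Z_2)^3.)

{A, H, K, M, N, P, R}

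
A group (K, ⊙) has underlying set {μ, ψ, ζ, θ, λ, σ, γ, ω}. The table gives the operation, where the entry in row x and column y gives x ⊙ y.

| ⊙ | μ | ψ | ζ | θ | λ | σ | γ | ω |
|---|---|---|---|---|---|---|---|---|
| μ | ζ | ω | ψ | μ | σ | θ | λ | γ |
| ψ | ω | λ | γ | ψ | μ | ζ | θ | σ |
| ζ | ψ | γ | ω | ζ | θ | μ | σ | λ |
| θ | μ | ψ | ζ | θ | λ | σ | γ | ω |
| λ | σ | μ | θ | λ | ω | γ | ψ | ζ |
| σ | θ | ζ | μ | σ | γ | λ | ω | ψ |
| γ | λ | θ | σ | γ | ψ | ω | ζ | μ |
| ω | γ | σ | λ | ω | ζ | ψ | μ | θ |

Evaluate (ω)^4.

ω^1 = ω
ω^2 = ω ⊙ ω = θ
ω^3 = θ ⊙ ω = ω
ω^4 = ω ⊙ ω = θ

θ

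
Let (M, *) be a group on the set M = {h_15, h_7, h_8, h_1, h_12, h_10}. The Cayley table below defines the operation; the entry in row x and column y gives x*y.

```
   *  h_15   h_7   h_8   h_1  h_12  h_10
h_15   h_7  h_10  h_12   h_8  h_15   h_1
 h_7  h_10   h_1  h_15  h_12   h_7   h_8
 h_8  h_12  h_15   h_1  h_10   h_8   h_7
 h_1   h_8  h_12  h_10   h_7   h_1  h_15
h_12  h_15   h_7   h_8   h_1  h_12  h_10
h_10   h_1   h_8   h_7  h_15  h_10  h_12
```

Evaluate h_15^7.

h_15

h_15^1 = h_15
h_15^2 = h_15*h_15 = h_7
h_15^3 = h_7*h_15 = h_10
h_15^4 = h_10*h_15 = h_1
h_15^5 = h_1*h_15 = h_8
h_15^6 = h_8*h_15 = h_12
h_15^7 = h_12*h_15 = h_15
(Structurally, M here is isomorphic to the cyclic group Z_6.)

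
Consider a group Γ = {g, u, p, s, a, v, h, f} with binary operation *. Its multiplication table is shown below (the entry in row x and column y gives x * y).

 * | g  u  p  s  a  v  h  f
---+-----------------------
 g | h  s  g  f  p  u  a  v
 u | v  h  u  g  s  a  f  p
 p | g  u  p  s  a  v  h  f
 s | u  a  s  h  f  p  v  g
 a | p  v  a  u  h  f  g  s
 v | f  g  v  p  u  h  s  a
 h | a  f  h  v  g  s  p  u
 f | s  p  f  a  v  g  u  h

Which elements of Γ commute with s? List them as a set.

Compare row s with column s entry by entry.
v * s = p = s * v, so v commutes with s.
a * s = u but s * a = f, so a does not.
Collecting the elements that commute with s: C(s) = {h, p, s, v}.

{h, p, s, v}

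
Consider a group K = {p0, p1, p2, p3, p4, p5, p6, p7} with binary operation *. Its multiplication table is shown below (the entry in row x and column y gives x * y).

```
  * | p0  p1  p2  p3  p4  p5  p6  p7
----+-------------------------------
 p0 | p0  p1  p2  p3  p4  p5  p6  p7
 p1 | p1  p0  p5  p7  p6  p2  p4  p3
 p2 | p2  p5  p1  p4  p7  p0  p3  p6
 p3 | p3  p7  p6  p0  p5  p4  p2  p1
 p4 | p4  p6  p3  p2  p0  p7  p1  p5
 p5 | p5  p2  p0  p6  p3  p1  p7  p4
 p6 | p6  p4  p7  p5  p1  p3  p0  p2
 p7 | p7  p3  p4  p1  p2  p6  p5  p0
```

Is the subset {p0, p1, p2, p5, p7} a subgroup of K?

No

p5 * p7 = p4, which is not in {p0, p1, p2, p5, p7}.
The subset is not closed under *, so it is not a subgroup.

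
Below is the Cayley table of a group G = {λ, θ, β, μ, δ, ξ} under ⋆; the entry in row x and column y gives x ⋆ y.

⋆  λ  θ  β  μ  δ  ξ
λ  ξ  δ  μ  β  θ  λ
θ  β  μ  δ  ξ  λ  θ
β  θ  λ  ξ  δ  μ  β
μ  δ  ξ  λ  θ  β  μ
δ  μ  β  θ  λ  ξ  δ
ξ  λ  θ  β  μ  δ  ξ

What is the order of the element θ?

The identity element is ξ (its row matches the header).
θ^1 = θ
θ^2 = θ ⋆ θ = μ
θ^3 = μ ⋆ θ = ξ
The first power of θ equal to the identity is θ^3, so ord(θ) = 3.

3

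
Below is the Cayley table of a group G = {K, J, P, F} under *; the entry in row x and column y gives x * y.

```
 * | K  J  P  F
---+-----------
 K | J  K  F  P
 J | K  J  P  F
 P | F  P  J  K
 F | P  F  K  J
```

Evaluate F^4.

F^1 = F
F^2 = F * F = J
F^3 = J * F = F
F^4 = F * F = J
(Structurally, G here is isomorphic to the Klein four-group V_4.)

J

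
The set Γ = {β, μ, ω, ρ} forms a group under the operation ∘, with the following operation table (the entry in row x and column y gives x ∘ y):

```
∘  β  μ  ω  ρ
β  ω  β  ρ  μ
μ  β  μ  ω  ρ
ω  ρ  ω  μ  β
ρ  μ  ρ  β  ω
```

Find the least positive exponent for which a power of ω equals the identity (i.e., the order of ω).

2

The identity element is μ (its row matches the header).
ω^1 = ω
ω^2 = ω ∘ ω = μ
The first power of ω equal to the identity is ω^2, so ord(ω) = 2.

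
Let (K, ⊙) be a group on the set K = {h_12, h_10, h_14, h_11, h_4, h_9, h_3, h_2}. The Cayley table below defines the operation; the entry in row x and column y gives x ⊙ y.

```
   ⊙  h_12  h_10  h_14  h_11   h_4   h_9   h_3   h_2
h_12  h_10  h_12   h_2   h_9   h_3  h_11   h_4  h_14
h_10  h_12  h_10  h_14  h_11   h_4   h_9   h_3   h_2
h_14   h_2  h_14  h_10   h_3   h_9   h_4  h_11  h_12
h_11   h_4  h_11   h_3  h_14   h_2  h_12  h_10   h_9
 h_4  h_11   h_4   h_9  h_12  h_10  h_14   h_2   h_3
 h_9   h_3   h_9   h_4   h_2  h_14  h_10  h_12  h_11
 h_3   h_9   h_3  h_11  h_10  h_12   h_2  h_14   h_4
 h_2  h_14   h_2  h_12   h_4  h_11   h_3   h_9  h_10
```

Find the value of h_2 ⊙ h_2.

h_10

Read row h_2, column h_2: h_2 ⊙ h_2 = h_10.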